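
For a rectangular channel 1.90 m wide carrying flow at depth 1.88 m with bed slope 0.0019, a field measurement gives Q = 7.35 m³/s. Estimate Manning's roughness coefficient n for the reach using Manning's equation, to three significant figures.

A = b·y = 1.90 × 1.88 = 3.572 m²
P = b + 2y = 1.90 + 2×1.88 = 5.660 m
R = A/P = 3.572/5.660 = 0.6311 m
n = (1/Q)·A·R^(2/3)·S^(1/2) = (1/7.35) × 3.572 × 0.7357 × 0.04359 = 0.01559

0.0156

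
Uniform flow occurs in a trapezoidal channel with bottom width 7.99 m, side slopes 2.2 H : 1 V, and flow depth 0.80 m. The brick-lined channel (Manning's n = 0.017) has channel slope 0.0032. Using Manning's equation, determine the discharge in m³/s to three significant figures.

19.6 m³/s

A = (b + z·y)·y = (7.99 + 2.2×0.80)×0.80 = 7.800 m²
P = b + 2y√(1+z²) = 7.99 + 2×0.80×√(1+2.2²) = 11.86 m
R = A/P = 7.800/11.86 = 0.6579 m
Q = (1/n)·A·R^(2/3)·S^(1/2) = (1/0.017) × 7.800 × 0.6579^(2/3) × 0.0032^(1/2) = 19.63 m³/s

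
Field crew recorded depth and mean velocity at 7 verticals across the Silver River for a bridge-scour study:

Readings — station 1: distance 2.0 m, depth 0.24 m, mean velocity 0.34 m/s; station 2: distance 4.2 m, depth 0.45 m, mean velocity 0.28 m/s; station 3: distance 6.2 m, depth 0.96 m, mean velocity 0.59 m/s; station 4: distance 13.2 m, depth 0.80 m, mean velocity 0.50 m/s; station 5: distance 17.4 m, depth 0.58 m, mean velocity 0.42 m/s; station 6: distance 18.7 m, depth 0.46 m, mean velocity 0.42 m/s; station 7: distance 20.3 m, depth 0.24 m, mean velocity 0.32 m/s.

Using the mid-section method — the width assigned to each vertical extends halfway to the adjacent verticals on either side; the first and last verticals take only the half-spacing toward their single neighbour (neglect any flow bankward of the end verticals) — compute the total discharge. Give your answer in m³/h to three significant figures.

22200 m³/h

w_1 = (4.2 − 2.0)/2 = 1.1 m; q_1 = 0.34 × 0.24 × 1.1 = 0.08976 m³/s
w_2 = (6.2 − 2.0)/2 = 2.1 m; q_2 = 0.28 × 0.45 × 2.1 = 0.2646 m³/s
w_3 = (13.2 − 4.2)/2 = 4.5 m; q_3 = 0.59 × 0.96 × 4.5 = 2.549 m³/s
w_4 = (17.4 − 6.2)/2 = 5.6 m; q_4 = 0.50 × 0.80 × 5.6 = 2.240 m³/s
w_5 = (18.7 − 13.2)/2 = 2.75 m; q_5 = 0.42 × 0.58 × 2.75 = 0.6699 m³/s
w_6 = (20.3 − 17.4)/2 = 1.45 m; q_6 = 0.42 × 0.46 × 1.45 = 0.2801 m³/s
w_7 = (20.3 − 18.7)/2 = 0.8 m; q_7 = 0.32 × 0.24 × 0.8 = 0.06144 m³/s
Q = Σ qᵢ = 6.155 m³/s
= 6.155 × 3600 = 22160 m³/h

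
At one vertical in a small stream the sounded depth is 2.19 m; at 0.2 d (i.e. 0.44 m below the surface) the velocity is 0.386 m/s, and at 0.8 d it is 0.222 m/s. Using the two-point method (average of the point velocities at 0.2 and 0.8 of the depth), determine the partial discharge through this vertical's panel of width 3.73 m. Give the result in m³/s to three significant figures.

2.48 m³/s

v̄ = (0.386 + 0.222) / 2 = 0.3040 m/s
q = v̄ × d × w = 0.3040 × 2.19 × 3.73 = 2.483 m³/s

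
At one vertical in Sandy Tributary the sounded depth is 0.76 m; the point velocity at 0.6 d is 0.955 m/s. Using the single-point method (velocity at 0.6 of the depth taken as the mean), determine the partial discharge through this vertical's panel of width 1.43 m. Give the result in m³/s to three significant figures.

1.04 m³/s

v̄ = v₀.₆ = 0.955 m/s
q = v̄ × d × w = 0.9550 × 0.76 × 1.43 = 1.038 m³/s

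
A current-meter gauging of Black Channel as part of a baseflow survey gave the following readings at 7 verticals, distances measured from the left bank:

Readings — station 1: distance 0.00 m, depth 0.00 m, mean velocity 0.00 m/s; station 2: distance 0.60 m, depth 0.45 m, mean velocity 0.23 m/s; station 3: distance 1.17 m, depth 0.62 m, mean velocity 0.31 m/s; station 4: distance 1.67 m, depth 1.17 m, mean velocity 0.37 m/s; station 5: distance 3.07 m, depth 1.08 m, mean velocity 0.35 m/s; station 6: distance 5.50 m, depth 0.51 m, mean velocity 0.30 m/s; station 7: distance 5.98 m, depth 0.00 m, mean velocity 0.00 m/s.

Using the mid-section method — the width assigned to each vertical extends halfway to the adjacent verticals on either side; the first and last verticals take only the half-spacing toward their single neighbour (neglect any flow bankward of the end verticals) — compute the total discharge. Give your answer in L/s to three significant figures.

1520 L/s

w_2 = (1.17 − 0.00)/2 = 0.585 m; q_2 = 0.23 × 0.45 × 0.585 = 0.06055 m³/s
w_3 = (1.67 − 0.60)/2 = 0.535 m; q_3 = 0.31 × 0.62 × 0.535 = 0.1028 m³/s
w_4 = (3.07 − 1.17)/2 = 0.95 m; q_4 = 0.37 × 1.17 × 0.95 = 0.4113 m³/s
w_5 = (5.50 − 1.67)/2 = 1.915 m; q_5 = 0.35 × 1.08 × 1.915 = 0.7239 m³/s
w_6 = (5.98 − 3.07)/2 = 1.455 m; q_6 = 0.30 × 0.51 × 1.455 = 0.2226 m³/s
Stations 1, 7 contribute zero (depth or velocity is 0).
Q = Σ qᵢ = 1.521 m³/s
= 1.521 × 1000 = 1521 L/s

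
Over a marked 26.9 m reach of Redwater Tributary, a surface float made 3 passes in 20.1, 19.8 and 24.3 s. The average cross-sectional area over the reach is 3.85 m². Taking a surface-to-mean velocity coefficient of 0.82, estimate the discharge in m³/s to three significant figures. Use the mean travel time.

t̄ = (20.1 + 19.8 + 24.3) / 3 = 21.4 s
v_surface = L / t̄ = 26.9 / 21.4 = 1.257 m/s
v_mean = 0.82 × 1.257 = 1.031 m/s
Q = A × v_mean = 3.85 × 1.031 = 3.968 m³/s

3.97 m³/s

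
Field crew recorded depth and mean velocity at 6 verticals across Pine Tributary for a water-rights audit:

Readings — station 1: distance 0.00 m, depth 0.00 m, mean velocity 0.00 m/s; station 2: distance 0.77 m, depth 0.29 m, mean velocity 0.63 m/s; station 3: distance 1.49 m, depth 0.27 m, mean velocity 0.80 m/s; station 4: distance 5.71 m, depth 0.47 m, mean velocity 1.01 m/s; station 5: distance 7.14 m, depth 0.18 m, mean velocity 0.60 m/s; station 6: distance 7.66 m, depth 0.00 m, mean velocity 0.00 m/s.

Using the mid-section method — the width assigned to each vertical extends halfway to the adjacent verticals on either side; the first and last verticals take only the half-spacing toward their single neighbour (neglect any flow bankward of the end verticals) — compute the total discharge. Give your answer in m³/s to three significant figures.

2.12 m³/s

w_2 = (1.49 − 0.00)/2 = 0.745 m; q_2 = 0.63 × 0.29 × 0.745 = 0.1361 m³/s
w_3 = (5.71 − 0.77)/2 = 2.47 m; q_3 = 0.80 × 0.27 × 2.47 = 0.5335 m³/s
w_4 = (7.14 − 1.49)/2 = 2.825 m; q_4 = 1.01 × 0.47 × 2.825 = 1.341 m³/s
w_5 = (7.66 − 5.71)/2 = 0.975 m; q_5 = 0.60 × 0.18 × 0.975 = 0.1053 m³/s
Stations 1, 6 contribute zero (depth or velocity is 0).
Q = Σ qᵢ = 2.116 m³/s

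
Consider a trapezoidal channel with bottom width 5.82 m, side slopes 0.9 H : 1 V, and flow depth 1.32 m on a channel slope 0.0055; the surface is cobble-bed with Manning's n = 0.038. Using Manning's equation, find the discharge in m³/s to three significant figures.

17.9 m³/s

A = (b + z·y)·y = (5.82 + 0.9×1.32)×1.32 = 9.251 m²
P = b + 2y√(1+z²) = 5.82 + 2×1.32×√(1+0.9²) = 9.372 m
R = A/P = 9.251/9.372 = 0.9871 m
Q = (1/n)·A·R^(2/3)·S^(1/2) = (1/0.038) × 9.251 × 0.9871^(2/3) × 0.0055^(1/2) = 17.90 m³/s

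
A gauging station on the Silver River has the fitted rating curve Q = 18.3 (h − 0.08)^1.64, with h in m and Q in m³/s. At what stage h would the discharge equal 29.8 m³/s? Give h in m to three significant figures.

h − h₀ = (Q/C)^(1/b) = (29.8/18.3)^(1/1.64) = 1.346 m
h = 0.08 + 1.346 = 1.426 m

1.43 m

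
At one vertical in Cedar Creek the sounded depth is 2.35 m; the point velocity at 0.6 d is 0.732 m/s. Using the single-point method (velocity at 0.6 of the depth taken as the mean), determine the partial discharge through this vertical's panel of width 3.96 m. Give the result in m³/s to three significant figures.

6.81 m³/s

v̄ = v₀.₆ = 0.732 m/s
q = v̄ × d × w = 0.7320 × 2.35 × 3.96 = 6.812 m³/s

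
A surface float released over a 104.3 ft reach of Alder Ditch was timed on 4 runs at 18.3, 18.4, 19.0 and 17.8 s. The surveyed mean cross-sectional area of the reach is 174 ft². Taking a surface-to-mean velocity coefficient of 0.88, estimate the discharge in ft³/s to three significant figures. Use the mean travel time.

869 ft³/s

t̄ = (18.3 + 18.4 + 19.0 + 17.8) / 4 = 18.375 s
v_surface = L / t̄ = 104.3 / 18.375 = 5.676 ft/s
v_mean = 0.88 × 5.676 = 4.995 ft/s
Q = A × v_mean = 174 × 4.995 = 869.1 ft³/s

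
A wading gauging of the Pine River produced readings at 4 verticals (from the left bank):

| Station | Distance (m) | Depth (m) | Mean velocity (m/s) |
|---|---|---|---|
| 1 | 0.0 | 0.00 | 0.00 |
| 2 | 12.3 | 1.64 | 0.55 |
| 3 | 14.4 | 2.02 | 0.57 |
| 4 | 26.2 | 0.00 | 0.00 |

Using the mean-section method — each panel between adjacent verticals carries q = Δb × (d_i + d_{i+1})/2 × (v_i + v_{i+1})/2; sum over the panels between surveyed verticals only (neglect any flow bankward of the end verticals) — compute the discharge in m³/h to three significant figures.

Panel 1-2: Δb = 12.3 m, d̄ = (0.00+1.64)/2 = 0.82, v̄ = (0.00+0.55)/2 = 0.275 → q = 12.3×0.82×0.275 = 2.774 m³/s
Panel 2-3: Δb = 2.1 m, d̄ = (1.64+2.02)/2 = 1.83, v̄ = (0.55+0.57)/2 = 0.56 → q = 2.1×1.83×0.56 = 2.152 m³/s
Panel 3-4: Δb = 11.8 m, d̄ = (2.02+0.00)/2 = 1.01, v̄ = (0.57+0.00)/2 = 0.285 → q = 11.8×1.01×0.285 = 3.397 m³/s
Q = Σ q = 8.322 m³/s
= 8.322 × 3600 = 29960 m³/h

30000 m³/h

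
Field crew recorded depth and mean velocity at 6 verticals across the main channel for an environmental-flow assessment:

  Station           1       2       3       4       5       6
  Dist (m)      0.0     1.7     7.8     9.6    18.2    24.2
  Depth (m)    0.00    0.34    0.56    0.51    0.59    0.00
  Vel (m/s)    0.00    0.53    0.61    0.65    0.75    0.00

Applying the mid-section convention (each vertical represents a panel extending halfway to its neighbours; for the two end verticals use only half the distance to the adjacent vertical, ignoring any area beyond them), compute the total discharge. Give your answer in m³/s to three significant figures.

7.01 m³/s

w_2 = (7.8 − 0.0)/2 = 3.9 m; q_2 = 0.53 × 0.34 × 3.9 = 0.7028 m³/s
w_3 = (9.6 − 1.7)/2 = 3.95 m; q_3 = 0.61 × 0.56 × 3.95 = 1.349 m³/s
w_4 = (18.2 − 7.8)/2 = 5.2 m; q_4 = 0.65 × 0.51 × 5.2 = 1.724 m³/s
w_5 = (24.2 − 9.6)/2 = 7.3 m; q_5 = 0.75 × 0.59 × 7.3 = 3.230 m³/s
Stations 1, 6 contribute zero (depth or velocity is 0).
Q = Σ qᵢ = 7.006 m³/s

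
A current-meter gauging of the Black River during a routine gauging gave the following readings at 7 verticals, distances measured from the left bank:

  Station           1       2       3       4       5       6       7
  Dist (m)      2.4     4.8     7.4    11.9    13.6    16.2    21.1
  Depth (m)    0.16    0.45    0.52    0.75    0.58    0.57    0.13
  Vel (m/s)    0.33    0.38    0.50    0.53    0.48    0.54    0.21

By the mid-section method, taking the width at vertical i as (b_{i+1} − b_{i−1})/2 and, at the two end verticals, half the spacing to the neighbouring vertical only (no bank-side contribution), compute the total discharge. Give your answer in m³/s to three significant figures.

4.47 m³/s

w_1 = (4.8 − 2.4)/2 = 1.2 m; q_1 = 0.33 × 0.16 × 1.2 = 0.06336 m³/s
w_2 = (7.4 − 2.4)/2 = 2.5 m; q_2 = 0.38 × 0.45 × 2.5 = 0.4275 m³/s
w_3 = (11.9 − 4.8)/2 = 3.55 m; q_3 = 0.50 × 0.52 × 3.55 = 0.9230 m³/s
w_4 = (13.6 − 7.4)/2 = 3.1 m; q_4 = 0.53 × 0.75 × 3.1 = 1.232 m³/s
w_5 = (16.2 − 11.9)/2 = 2.15 m; q_5 = 0.48 × 0.58 × 2.15 = 0.5986 m³/s
w_6 = (21.1 − 13.6)/2 = 3.75 m; q_6 = 0.54 × 0.57 × 3.75 = 1.154 m³/s
w_7 = (21.1 − 16.2)/2 = 2.45 m; q_7 = 0.21 × 0.13 × 2.45 = 0.06689 m³/s
Q = Σ qᵢ = 4.466 m³/s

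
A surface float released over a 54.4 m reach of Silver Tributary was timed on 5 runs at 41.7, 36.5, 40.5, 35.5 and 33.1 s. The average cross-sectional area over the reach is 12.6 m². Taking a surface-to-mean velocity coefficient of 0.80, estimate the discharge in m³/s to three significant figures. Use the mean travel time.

14.6 m³/s

t̄ = (41.7 + 36.5 + 40.5 + 35.5 + 33.1) / 5 = 37.46 s
v_surface = L / t̄ = 54.4 / 37.46 = 1.452 m/s
v_mean = 0.80 × 1.452 = 1.162 m/s
Q = A × v_mean = 12.6 × 1.162 = 14.64 m³/s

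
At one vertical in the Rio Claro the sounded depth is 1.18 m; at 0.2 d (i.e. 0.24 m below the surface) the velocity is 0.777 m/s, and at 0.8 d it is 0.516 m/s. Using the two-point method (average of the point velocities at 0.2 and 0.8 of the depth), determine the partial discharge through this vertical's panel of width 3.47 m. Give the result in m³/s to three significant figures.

2.65 m³/s

v̄ = (0.777 + 0.516) / 2 = 0.6465 m/s
q = v̄ × d × w = 0.6465 × 1.18 × 3.47 = 2.647 m³/s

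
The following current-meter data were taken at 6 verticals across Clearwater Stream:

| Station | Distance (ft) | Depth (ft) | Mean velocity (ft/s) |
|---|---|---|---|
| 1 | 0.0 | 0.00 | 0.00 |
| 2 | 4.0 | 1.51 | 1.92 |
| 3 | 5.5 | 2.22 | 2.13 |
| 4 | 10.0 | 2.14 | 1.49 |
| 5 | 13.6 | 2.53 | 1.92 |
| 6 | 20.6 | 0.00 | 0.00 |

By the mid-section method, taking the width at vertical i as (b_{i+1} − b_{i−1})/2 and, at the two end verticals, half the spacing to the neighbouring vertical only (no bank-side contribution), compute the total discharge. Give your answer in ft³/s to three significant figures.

w_2 = (5.5 − 0.0)/2 = 2.75 ft; q_2 = 1.92 × 1.51 × 2.75 = 7.973 ft³/s
w_3 = (10.0 − 4.0)/2 = 3 ft; q_3 = 2.13 × 2.22 × 3 = 14.19 ft³/s
w_4 = (13.6 − 5.5)/2 = 4.05 ft; q_4 = 1.49 × 2.14 × 4.05 = 12.91 ft³/s
w_5 = (20.6 − 10.0)/2 = 5.3 ft; q_5 = 1.92 × 2.53 × 5.3 = 25.75 ft³/s
Stations 1, 6 contribute zero (depth or velocity is 0).
Q = Σ qᵢ = 60.82 ft³/s

60.8 ft³/s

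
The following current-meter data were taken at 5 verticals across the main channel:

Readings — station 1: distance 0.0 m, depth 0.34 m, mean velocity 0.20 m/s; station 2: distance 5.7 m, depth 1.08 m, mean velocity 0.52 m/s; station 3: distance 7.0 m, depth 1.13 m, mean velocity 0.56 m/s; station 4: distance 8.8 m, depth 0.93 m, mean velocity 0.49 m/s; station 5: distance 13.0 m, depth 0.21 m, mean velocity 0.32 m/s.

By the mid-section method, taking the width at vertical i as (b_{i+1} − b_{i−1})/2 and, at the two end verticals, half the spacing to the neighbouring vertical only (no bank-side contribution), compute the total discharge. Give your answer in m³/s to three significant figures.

w_1 = (5.7 − 0.0)/2 = 2.85 m; q_1 = 0.20 × 0.34 × 2.85 = 0.1938 m³/s
w_2 = (7.0 − 0.0)/2 = 3.5 m; q_2 = 0.52 × 1.08 × 3.5 = 1.966 m³/s
w_3 = (8.8 − 5.7)/2 = 1.55 m; q_3 = 0.56 × 1.13 × 1.55 = 0.9808 m³/s
w_4 = (13.0 − 7.0)/2 = 3 m; q_4 = 0.49 × 0.93 × 3 = 1.367 m³/s
w_5 = (13.0 − 8.8)/2 = 2.1 m; q_5 = 0.32 × 0.21 × 2.1 = 0.1411 m³/s
Q = Σ qᵢ = 4.648 m³/s

4.65 m³/s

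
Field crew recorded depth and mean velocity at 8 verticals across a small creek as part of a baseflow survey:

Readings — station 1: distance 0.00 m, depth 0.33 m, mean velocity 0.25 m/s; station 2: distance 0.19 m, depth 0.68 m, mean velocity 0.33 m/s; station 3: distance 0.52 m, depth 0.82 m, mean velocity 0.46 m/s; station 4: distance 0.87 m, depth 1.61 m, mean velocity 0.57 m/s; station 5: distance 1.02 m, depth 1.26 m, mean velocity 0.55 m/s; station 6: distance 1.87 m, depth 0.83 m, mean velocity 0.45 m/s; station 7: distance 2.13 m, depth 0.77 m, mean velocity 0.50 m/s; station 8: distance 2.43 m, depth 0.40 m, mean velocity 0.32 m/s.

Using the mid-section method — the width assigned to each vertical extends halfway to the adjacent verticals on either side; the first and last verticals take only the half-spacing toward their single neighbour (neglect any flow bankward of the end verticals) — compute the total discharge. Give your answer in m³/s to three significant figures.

w_1 = (0.19 − 0.00)/2 = 0.095 m; q_1 = 0.25 × 0.33 × 0.095 = 0.007838 m³/s
w_2 = (0.52 − 0.00)/2 = 0.26 m; q_2 = 0.33 × 0.68 × 0.26 = 0.05834 m³/s
w_3 = (0.87 − 0.19)/2 = 0.34 m; q_3 = 0.46 × 0.82 × 0.34 = 0.1282 m³/s
w_4 = (1.02 − 0.52)/2 = 0.25 m; q_4 = 0.57 × 1.61 × 0.25 = 0.2294 m³/s
w_5 = (1.87 − 0.87)/2 = 0.5 m; q_5 = 0.55 × 1.26 × 0.5 = 0.3465 m³/s
w_6 = (2.13 − 1.02)/2 = 0.555 m; q_6 = 0.45 × 0.83 × 0.555 = 0.2073 m³/s
w_7 = (2.43 − 1.87)/2 = 0.28 m; q_7 = 0.50 × 0.77 × 0.28 = 0.1078 m³/s
w_8 = (2.43 − 2.13)/2 = 0.15 m; q_8 = 0.32 × 0.40 × 0.15 = 0.01920 m³/s
Q = Σ qᵢ = 1.105 m³/s

1.10 m³/s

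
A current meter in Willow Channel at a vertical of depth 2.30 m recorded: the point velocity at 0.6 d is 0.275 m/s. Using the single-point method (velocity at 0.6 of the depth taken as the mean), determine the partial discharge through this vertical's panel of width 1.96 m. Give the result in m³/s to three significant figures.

1.24 m³/s

v̄ = v₀.₆ = 0.275 m/s
q = v̄ × d × w = 0.2750 × 2.30 × 1.96 = 1.240 m³/s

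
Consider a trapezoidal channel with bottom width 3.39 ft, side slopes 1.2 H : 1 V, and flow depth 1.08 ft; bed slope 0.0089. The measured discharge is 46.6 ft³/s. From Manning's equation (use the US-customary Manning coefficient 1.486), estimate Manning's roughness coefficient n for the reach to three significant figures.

A = (b + z·y)·y = (3.39 + 1.2×1.08)×1.08 = 5.061 ft²
P = b + 2y√(1+z²) = 3.39 + 2×1.08×√(1+1.2²) = 6.764 ft
R = A/P = 5.061/6.764 = 0.7482 ft
n = (1.486/Q)·A·R^(2/3)·S^(1/2) = (1.486/46.6) × 5.061 × 0.8242 × 0.09434 = 0.01255

0.0125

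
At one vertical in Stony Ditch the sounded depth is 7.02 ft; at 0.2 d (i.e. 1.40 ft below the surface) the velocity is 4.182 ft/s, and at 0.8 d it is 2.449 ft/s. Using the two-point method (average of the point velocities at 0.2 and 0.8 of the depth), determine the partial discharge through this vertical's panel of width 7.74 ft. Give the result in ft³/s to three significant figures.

180 ft³/s

v̄ = (4.182 + 2.449) / 2 = 3.316 ft/s
q = v̄ × d × w = 3.316 × 7.02 × 7.74 = 180.1 ft³/s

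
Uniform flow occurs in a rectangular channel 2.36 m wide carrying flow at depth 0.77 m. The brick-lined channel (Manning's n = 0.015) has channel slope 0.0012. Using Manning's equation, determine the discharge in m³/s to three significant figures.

2.52 m³/s

A = b·y = 2.36 × 0.77 = 1.817 m²
P = b + 2y = 2.36 + 2×0.77 = 3.900 m
R = A/P = 1.817/3.900 = 0.4659 m
Q = (1/n)·A·R^(2/3)·S^(1/2) = (1/0.015) × 1.817 × 0.4659^(2/3) × 0.0012^(1/2) = 2.522 m³/s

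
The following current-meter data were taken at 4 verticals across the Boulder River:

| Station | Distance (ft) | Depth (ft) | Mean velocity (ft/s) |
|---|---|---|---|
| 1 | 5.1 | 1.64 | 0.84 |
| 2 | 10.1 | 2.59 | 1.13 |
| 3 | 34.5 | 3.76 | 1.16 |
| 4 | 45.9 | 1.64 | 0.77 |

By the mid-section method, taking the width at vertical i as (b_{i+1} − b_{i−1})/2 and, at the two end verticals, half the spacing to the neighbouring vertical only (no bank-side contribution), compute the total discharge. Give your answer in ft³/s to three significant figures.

132 ft³/s

w_1 = (10.1 − 5.1)/2 = 2.5 ft; q_1 = 0.84 × 1.64 × 2.5 = 3.444 ft³/s
w_2 = (34.5 − 5.1)/2 = 14.7 ft; q_2 = 1.13 × 2.59 × 14.7 = 43.02 ft³/s
w_3 = (45.9 − 10.1)/2 = 17.9 ft; q_3 = 1.16 × 3.76 × 17.9 = 78.07 ft³/s
w_4 = (45.9 − 34.5)/2 = 5.7 ft; q_4 = 0.77 × 1.64 × 5.7 = 7.198 ft³/s
Q = Σ qᵢ = 131.7 ft³/s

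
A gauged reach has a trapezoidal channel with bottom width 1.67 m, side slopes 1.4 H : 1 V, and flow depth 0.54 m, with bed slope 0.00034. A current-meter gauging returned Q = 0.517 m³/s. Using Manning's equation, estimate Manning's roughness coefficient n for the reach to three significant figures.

0.0241

A = (b + z·y)·y = (1.67 + 1.4×0.54)×0.54 = 1.310 m²
P = b + 2y√(1+z²) = 1.67 + 2×0.54×√(1+1.4²) = 3.528 m
R = A/P = 1.310/3.528 = 0.3713 m
n = (1/Q)·A·R^(2/3)·S^(1/2) = (1/0.517) × 1.310 × 0.5166 × 0.01844 = 0.02414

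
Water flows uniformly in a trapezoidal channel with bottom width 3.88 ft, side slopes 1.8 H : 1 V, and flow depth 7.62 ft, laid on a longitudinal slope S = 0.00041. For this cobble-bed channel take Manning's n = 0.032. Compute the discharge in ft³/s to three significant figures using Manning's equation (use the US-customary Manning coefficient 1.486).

307 ft³/s

A = (b + z·y)·y = (3.88 + 1.8×7.62)×7.62 = 134.1 ft²
P = b + 2y√(1+z²) = 3.88 + 2×7.62×√(1+1.8²) = 35.26 ft
R = A/P = 134.1/35.26 = 3.803 ft
Q = (1.486/n)·A·R^(2/3)·S^(1/2) = (1.486/0.032) × 134.1 × 3.803^(2/3) × 0.00041^(1/2) = 307.1 ft³/s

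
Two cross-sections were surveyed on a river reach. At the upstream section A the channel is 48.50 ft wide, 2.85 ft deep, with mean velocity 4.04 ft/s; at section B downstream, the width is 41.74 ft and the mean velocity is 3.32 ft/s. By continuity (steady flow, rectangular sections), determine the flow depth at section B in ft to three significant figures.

4.03 ft

Q = A₁V₁ = (48.50×2.85) × 4.04 = 558.4 ft³/s
d₂ = Q/(b₂ V₂) = 558.4/(41.74×3.32) = 4.030 ft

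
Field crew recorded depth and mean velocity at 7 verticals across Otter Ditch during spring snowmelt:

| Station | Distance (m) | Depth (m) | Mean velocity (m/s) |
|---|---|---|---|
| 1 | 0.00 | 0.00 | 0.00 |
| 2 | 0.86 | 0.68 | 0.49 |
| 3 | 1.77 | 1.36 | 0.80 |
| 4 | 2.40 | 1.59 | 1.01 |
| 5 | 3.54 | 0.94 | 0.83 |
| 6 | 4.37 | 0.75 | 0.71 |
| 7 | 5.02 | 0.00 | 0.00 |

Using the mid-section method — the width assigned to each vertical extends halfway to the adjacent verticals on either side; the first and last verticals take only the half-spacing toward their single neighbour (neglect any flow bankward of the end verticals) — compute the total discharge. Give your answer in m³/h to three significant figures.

w_2 = (1.77 − 0.00)/2 = 0.885 m; q_2 = 0.49 × 0.68 × 0.885 = 0.2949 m³/s
w_3 = (2.40 − 0.86)/2 = 0.77 m; q_3 = 0.80 × 1.36 × 0.77 = 0.8378 m³/s
w_4 = (3.54 − 1.77)/2 = 0.885 m; q_4 = 1.01 × 1.59 × 0.885 = 1.421 m³/s
w_5 = (4.37 − 2.40)/2 = 0.985 m; q_5 = 0.83 × 0.94 × 0.985 = 0.7685 m³/s
w_6 = (5.02 − 3.54)/2 = 0.74 m; q_6 = 0.71 × 0.75 × 0.74 = 0.3941 m³/s
Stations 1, 7 contribute zero (depth or velocity is 0).
Q = Σ qᵢ = 3.716 m³/s
= 3.716 × 3600 = 13380 m³/h

13400 m³/h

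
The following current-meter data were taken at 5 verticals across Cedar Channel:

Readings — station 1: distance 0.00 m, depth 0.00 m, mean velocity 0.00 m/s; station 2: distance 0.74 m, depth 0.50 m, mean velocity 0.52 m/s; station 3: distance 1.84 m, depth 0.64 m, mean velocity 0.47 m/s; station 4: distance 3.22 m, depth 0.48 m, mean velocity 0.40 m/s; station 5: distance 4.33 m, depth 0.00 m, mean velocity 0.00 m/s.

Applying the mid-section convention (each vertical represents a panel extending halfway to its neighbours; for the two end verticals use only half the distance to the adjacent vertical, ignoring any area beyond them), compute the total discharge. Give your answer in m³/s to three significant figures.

0.851 m³/s

w_2 = (1.84 − 0.00)/2 = 0.92 m; q_2 = 0.52 × 0.50 × 0.92 = 0.2392 m³/s
w_3 = (3.22 − 0.74)/2 = 1.24 m; q_3 = 0.47 × 0.64 × 1.24 = 0.3730 m³/s
w_4 = (4.33 − 1.84)/2 = 1.245 m; q_4 = 0.40 × 0.48 × 1.245 = 0.2390 m³/s
Stations 1, 5 contribute zero (depth or velocity is 0).
Q = Σ qᵢ = 0.8512 m³/s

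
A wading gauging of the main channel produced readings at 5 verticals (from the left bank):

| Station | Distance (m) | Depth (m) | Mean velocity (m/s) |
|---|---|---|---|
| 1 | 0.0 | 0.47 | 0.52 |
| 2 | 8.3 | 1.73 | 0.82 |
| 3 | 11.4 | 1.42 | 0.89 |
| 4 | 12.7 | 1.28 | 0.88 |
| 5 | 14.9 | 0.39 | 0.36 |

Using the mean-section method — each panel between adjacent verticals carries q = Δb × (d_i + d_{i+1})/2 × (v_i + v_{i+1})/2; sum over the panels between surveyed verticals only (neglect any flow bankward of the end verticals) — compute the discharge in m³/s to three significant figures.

Panel 1-2: Δb = 8.3 m, d̄ = (0.47+1.73)/2 = 1.1, v̄ = (0.52+0.82)/2 = 0.67 → q = 8.3×1.1×0.67 = 6.117 m³/s
Panel 2-3: Δb = 3.1 m, d̄ = (1.73+1.42)/2 = 1.575, v̄ = (0.82+0.89)/2 = 0.855 → q = 3.1×1.575×0.855 = 4.175 m³/s
Panel 3-4: Δb = 1.3 m, d̄ = (1.42+1.28)/2 = 1.35, v̄ = (0.89+0.88)/2 = 0.885 → q = 1.3×1.35×0.885 = 1.553 m³/s
Panel 4-5: Δb = 2.2 m, d̄ = (1.28+0.39)/2 = 0.835, v̄ = (0.88+0.36)/2 = 0.62 → q = 2.2×0.835×0.62 = 1.139 m³/s
Q = Σ q = 12.98 m³/s

13.0 m³/s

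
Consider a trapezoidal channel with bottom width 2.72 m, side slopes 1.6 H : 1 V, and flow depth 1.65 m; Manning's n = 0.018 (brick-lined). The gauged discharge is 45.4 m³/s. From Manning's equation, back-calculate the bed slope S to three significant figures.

A = (b + z·y)·y = (2.72 + 1.6×1.65)×1.65 = 8.844 m²
P = b + 2y√(1+z²) = 2.72 + 2×1.65×√(1+1.6²) = 8.946 m
R = A/P = 8.844/8.946 = 0.9886 m
S = (Q·n / (1·A·R^(2/3)))² = (45.4×0.018 / (1×8.844×0.9924))² = 0.008670

0.00867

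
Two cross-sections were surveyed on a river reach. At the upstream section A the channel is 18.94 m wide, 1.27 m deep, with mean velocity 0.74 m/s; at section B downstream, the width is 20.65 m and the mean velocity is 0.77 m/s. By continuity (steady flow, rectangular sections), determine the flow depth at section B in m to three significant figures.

1.12 m

Q = A₁V₁ = (18.94×1.27) × 0.74 = 17.80 m³/s
d₂ = Q/(b₂ V₂) = 17.80/(20.65×0.77) = 1.119 m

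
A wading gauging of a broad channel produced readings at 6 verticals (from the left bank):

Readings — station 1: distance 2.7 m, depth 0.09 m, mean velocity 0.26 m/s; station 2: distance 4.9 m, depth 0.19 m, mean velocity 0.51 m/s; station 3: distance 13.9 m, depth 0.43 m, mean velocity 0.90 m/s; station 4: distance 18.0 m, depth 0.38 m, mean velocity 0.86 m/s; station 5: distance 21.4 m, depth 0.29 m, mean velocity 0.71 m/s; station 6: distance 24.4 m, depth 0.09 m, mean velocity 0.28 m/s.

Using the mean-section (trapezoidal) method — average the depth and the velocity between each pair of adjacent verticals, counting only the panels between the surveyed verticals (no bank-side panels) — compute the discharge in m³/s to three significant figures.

4.72 m³/s

Panel 1-2: Δb = 2.2 m, d̄ = (0.09+0.19)/2 = 0.14, v̄ = (0.26+0.51)/2 = 0.385 → q = 2.2×0.14×0.385 = 0.1186 m³/s
Panel 2-3: Δb = 9 m, d̄ = (0.19+0.43)/2 = 0.31, v̄ = (0.51+0.90)/2 = 0.705 → q = 9×0.31×0.705 = 1.967 m³/s
Panel 3-4: Δb = 4.1 m, d̄ = (0.43+0.38)/2 = 0.405, v̄ = (0.90+0.86)/2 = 0.88 → q = 4.1×0.405×0.88 = 1.461 m³/s
Panel 4-5: Δb = 3.4 m, d̄ = (0.38+0.29)/2 = 0.335, v̄ = (0.86+0.71)/2 = 0.785 → q = 3.4×0.335×0.785 = 0.8941 m³/s
Panel 5-6: Δb = 3 m, d̄ = (0.29+0.09)/2 = 0.19, v̄ = (0.71+0.28)/2 = 0.495 → q = 3×0.19×0.495 = 0.2822 m³/s
Q = Σ q = 4.723 m³/s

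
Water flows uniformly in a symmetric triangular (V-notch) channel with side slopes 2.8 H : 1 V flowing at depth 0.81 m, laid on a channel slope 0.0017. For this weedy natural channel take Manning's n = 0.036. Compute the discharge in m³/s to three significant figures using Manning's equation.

A = z·y² = 2.8×0.81² = 1.837 m²
P = 2y√(1+z²) = 2×0.81×√(1+2.8²) = 4.817 m
R = A/P = 1.837/4.817 = 0.3814 m
Q = (1/n)·A·R^(2/3)·S^(1/2) = (1/0.036) × 1.837 × 0.3814^(2/3) × 0.0017^(1/2) = 1.107 m³/s

1.11 m³/s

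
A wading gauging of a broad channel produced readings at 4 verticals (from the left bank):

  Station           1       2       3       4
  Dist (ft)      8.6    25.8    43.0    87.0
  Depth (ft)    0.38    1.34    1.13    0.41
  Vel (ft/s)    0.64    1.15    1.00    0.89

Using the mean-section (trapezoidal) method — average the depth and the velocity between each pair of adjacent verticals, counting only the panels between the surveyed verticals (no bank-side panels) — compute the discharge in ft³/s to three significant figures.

68.1 ft³/s

Panel 1-2: Δb = 17.2 ft, d̄ = (0.38+1.34)/2 = 0.86, v̄ = (0.64+1.15)/2 = 0.895 → q = 17.2×0.86×0.895 = 13.24 ft³/s
Panel 2-3: Δb = 17.2 ft, d̄ = (1.34+1.13)/2 = 1.235, v̄ = (1.15+1.00)/2 = 1.075 → q = 17.2×1.235×1.075 = 22.84 ft³/s
Panel 3-4: Δb = 44 ft, d̄ = (1.13+0.41)/2 = 0.77, v̄ = (1.00+0.89)/2 = 0.945 → q = 44×0.77×0.945 = 32.02 ft³/s
Q = Σ q = 68.09 ft³/s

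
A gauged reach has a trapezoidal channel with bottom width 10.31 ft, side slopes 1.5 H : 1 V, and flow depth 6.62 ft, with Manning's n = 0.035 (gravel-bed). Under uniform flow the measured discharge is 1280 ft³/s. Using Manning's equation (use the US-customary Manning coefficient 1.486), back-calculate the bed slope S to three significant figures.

0.00819

A = (b + z·y)·y = (10.31 + 1.5×6.62)×6.62 = 134.0 ft²
P = b + 2y√(1+z²) = 10.31 + 2×6.62×√(1+1.5²) = 34.18 ft
R = A/P = 134.0/34.18 = 3.920 ft
S = (Q·n / (1.486·A·R^(2/3)))² = (1280×0.035 / (1.486×134.0×2.486))² = 0.008190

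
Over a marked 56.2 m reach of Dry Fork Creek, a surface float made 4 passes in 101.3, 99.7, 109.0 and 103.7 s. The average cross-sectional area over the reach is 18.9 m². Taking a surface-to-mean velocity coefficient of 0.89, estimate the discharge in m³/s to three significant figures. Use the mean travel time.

9.14 m³/s

t̄ = (101.3 + 99.7 + 109.0 + 103.7) / 4 = 103.425 s
v_surface = L / t̄ = 56.2 / 103.425 = 0.5434 m/s
v_mean = 0.89 × 0.5434 = 0.4836 m/s
Q = A × v_mean = 18.9 × 0.4836 = 9.140 m³/s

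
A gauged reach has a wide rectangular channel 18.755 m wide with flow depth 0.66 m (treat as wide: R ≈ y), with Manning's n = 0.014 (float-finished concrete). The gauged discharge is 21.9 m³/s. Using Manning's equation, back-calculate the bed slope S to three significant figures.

0.00107

A = b·y = 18.755 × 0.66 = 12.38 m²
Wide channel: R ≈ y = 0.66 m
S = (Q·n / (1·A·R^(2/3)))² = (21.9×0.014 / (1×12.38×0.7580))² = 0.001068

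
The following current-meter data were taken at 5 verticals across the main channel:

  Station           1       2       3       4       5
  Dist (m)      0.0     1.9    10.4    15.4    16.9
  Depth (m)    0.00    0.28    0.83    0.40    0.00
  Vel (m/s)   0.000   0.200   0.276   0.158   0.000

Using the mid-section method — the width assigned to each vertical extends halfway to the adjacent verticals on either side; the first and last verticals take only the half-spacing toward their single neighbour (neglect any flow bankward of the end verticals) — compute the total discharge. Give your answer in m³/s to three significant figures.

w_2 = (10.4 − 0.0)/2 = 5.2 m; q_2 = 0.200 × 0.28 × 5.2 = 0.2912 m³/s
w_3 = (15.4 − 1.9)/2 = 6.75 m; q_3 = 0.276 × 0.83 × 6.75 = 1.546 m³/s
w_4 = (16.9 − 10.4)/2 = 3.25 m; q_4 = 0.158 × 0.40 × 3.25 = 0.2054 m³/s
Stations 1, 5 contribute zero (depth or velocity is 0).
Q = Σ qᵢ = 2.043 m³/s

2.04 m³/s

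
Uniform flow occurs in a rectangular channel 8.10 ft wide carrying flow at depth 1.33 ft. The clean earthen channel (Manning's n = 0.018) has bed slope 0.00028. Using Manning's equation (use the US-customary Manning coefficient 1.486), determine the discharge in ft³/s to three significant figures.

A = b·y = 8.10 × 1.33 = 10.77 ft²
P = b + 2y = 8.10 + 2×1.33 = 10.76 ft
R = A/P = 10.77/10.76 = 1.001 ft
Q = (1.486/n)·A·R^(2/3)·S^(1/2) = (1.486/0.018) × 10.77 × 1.001^(2/3) × 0.00028^(1/2) = 14.89 ft³/s

14.9 ft³/s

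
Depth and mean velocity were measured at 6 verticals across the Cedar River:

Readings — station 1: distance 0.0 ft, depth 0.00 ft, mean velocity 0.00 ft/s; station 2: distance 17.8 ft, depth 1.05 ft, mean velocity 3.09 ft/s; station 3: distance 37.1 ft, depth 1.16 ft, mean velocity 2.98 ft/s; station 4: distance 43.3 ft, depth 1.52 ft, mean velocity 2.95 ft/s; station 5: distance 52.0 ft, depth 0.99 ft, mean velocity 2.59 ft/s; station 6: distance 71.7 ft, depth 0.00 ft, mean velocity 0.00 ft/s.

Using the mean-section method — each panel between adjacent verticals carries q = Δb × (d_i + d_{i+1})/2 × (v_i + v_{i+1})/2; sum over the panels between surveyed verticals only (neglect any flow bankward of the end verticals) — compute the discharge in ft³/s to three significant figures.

Panel 1-2: Δb = 17.8 ft, d̄ = (0.00+1.05)/2 = 0.525, v̄ = (0.00+3.09)/2 = 1.545 → q = 17.8×0.525×1.545 = 14.44 ft³/s
Panel 2-3: Δb = 19.3 ft, d̄ = (1.05+1.16)/2 = 1.105, v̄ = (3.09+2.98)/2 = 3.035 → q = 19.3×1.105×3.035 = 64.73 ft³/s
Panel 3-4: Δb = 6.2 ft, d̄ = (1.16+1.52)/2 = 1.34, v̄ = (2.98+2.95)/2 = 2.965 → q = 6.2×1.34×2.965 = 24.63 ft³/s
Panel 4-5: Δb = 8.7 ft, d̄ = (1.52+0.99)/2 = 1.255, v̄ = (2.95+2.59)/2 = 2.77 → q = 8.7×1.255×2.77 = 30.24 ft³/s
Panel 5-6: Δb = 19.7 ft, d̄ = (0.99+0.00)/2 = 0.495, v̄ = (2.59+0.00)/2 = 1.295 → q = 19.7×0.495×1.295 = 12.63 ft³/s
Q = Σ q = 146.7 ft³/s

147 ft³/s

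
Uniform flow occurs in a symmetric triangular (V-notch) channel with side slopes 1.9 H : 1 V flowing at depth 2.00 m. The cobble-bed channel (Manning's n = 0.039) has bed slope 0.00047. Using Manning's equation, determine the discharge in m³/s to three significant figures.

3.89 m³/s

A = z·y² = 1.9×2.00² = 7.600 m²
P = 2y√(1+z²) = 2×2.00×√(1+1.9²) = 8.588 m
R = A/P = 7.600/8.588 = 0.8849 m
Q = (1/n)·A·R^(2/3)·S^(1/2) = (1/0.039) × 7.600 × 0.8849^(2/3) × 0.00047^(1/2) = 3.894 m³/s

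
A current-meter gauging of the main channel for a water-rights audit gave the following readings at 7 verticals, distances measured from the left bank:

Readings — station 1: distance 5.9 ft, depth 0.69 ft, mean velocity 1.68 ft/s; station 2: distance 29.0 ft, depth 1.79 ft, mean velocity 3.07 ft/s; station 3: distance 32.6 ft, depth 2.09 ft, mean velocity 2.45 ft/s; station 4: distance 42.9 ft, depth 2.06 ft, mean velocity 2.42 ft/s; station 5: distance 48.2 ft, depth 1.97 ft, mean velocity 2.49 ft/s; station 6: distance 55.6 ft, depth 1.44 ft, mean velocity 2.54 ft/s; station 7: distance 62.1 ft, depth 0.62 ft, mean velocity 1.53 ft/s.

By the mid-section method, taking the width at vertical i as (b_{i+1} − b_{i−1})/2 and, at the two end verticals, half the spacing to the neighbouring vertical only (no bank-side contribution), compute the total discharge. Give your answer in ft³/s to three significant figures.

w_1 = (29.0 − 5.9)/2 = 11.55 ft; q_1 = 1.68 × 0.69 × 11.55 = 13.39 ft³/s
w_2 = (32.6 − 5.9)/2 = 13.35 ft; q_2 = 3.07 × 1.79 × 13.35 = 73.36 ft³/s
w_3 = (42.9 − 29.0)/2 = 6.95 ft; q_3 = 2.45 × 2.09 × 6.95 = 35.59 ft³/s
w_4 = (48.2 − 32.6)/2 = 7.8 ft; q_4 = 2.42 × 2.06 × 7.8 = 38.88 ft³/s
w_5 = (55.6 − 42.9)/2 = 6.35 ft; q_5 = 2.49 × 1.97 × 6.35 = 31.15 ft³/s
w_6 = (62.1 − 48.2)/2 = 6.95 ft; q_6 = 2.54 × 1.44 × 6.95 = 25.42 ft³/s
w_7 = (62.1 − 55.6)/2 = 3.25 ft; q_7 = 1.53 × 0.62 × 3.25 = 3.083 ft³/s
Q = Σ qᵢ = 220.9 ft³/s

221 ft³/s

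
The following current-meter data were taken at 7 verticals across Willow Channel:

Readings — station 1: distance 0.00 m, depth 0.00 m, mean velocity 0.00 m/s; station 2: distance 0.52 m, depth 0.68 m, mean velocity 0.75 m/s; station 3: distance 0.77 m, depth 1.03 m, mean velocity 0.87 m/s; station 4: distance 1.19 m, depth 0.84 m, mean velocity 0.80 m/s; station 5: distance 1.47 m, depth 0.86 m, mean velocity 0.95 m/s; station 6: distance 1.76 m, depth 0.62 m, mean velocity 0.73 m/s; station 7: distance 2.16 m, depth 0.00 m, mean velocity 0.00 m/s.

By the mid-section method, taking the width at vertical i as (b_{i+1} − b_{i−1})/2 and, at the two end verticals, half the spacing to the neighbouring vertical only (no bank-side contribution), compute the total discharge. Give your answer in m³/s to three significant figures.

w_2 = (0.77 − 0.00)/2 = 0.385 m; q_2 = 0.75 × 0.68 × 0.385 = 0.1964 m³/s
w_3 = (1.19 − 0.52)/2 = 0.335 m; q_3 = 0.87 × 1.03 × 0.335 = 0.3002 m³/s
w_4 = (1.47 − 0.77)/2 = 0.35 m; q_4 = 0.80 × 0.84 × 0.35 = 0.2352 m³/s
w_5 = (1.76 − 1.19)/2 = 0.285 m; q_5 = 0.95 × 0.86 × 0.285 = 0.2328 m³/s
w_6 = (2.16 − 1.47)/2 = 0.345 m; q_6 = 0.73 × 0.62 × 0.345 = 0.1561 m³/s
Stations 1, 7 contribute zero (depth or velocity is 0).
Q = Σ qᵢ = 1.121 m³/s

1.12 m³/s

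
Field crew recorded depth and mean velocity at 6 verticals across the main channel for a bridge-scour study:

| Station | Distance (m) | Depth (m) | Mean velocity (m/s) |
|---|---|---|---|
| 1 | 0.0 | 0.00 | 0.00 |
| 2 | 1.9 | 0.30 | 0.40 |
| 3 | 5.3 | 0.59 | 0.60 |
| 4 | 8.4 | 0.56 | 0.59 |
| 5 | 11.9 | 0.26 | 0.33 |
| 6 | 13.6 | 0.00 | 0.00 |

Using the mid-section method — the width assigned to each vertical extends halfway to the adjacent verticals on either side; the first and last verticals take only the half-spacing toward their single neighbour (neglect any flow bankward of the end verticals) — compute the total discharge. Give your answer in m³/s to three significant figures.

2.78 m³/s

w_2 = (5.3 − 0.0)/2 = 2.65 m; q_2 = 0.40 × 0.30 × 2.65 = 0.3180 m³/s
w_3 = (8.4 − 1.9)/2 = 3.25 m; q_3 = 0.60 × 0.59 × 3.25 = 1.151 m³/s
w_4 = (11.9 − 5.3)/2 = 3.3 m; q_4 = 0.59 × 0.56 × 3.3 = 1.090 m³/s
w_5 = (13.6 − 8.4)/2 = 2.6 m; q_5 = 0.33 × 0.26 × 2.6 = 0.2231 m³/s
Stations 1, 6 contribute zero (depth or velocity is 0).
Q = Σ qᵢ = 2.782 m³/s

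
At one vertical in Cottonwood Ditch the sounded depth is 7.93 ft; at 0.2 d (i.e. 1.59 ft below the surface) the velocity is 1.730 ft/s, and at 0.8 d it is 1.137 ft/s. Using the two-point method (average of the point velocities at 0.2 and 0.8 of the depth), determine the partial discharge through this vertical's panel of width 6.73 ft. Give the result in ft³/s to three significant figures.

76.5 ft³/s

v̄ = (1.730 + 1.137) / 2 = 1.434 ft/s
q = v̄ × d × w = 1.434 × 7.93 × 6.73 = 76.50 ft³/s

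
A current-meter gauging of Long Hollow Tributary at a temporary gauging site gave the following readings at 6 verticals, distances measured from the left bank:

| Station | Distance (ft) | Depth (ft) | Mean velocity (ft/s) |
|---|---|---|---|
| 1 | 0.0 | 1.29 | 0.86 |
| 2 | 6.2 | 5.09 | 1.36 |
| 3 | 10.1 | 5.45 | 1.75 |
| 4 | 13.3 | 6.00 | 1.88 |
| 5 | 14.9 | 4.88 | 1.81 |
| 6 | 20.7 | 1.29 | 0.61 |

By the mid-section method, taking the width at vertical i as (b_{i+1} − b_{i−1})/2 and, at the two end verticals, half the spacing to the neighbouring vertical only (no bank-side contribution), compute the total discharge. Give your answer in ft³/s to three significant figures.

134 ft³/s

w_1 = (6.2 − 0.0)/2 = 3.1 ft; q_1 = 0.86 × 1.29 × 3.1 = 3.439 ft³/s
w_2 = (10.1 − 0.0)/2 = 5.05 ft; q_2 = 1.36 × 5.09 × 5.05 = 34.96 ft³/s
w_3 = (13.3 − 6.2)/2 = 3.55 ft; q_3 = 1.75 × 5.45 × 3.55 = 33.86 ft³/s
w_4 = (14.9 − 10.1)/2 = 2.4 ft; q_4 = 1.88 × 6.00 × 2.4 = 27.07 ft³/s
w_5 = (20.7 − 13.3)/2 = 3.7 ft; q_5 = 1.81 × 4.88 × 3.7 = 32.68 ft³/s
w_6 = (20.7 − 14.9)/2 = 2.9 ft; q_6 = 0.61 × 1.29 × 2.9 = 2.282 ft³/s
Q = Σ qᵢ = 134.3 ft³/s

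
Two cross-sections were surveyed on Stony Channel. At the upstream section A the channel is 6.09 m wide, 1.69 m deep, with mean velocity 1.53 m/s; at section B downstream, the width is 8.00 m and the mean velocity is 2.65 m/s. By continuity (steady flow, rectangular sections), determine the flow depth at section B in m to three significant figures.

Q = A₁V₁ = (6.09×1.69) × 1.53 = 15.75 m³/s
d₂ = Q/(b₂ V₂) = 15.75/(8.00×2.65) = 0.7428 m

0.743 m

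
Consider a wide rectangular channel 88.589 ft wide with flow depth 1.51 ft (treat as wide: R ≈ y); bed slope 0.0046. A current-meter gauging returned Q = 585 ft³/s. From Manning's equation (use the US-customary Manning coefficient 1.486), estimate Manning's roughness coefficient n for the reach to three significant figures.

A = b·y = 88.589 × 1.51 = 133.8 ft²
Wide channel: R ≈ y = 1.51 ft
n = (1.486/Q)·A·R^(2/3)·S^(1/2) = (1.486/585) × 133.8 × 1.316 × 0.06782 = 0.03033

0.0303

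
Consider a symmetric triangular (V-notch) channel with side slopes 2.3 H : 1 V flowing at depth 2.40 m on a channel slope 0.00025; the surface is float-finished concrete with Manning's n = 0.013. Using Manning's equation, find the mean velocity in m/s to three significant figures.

A = z·y² = 2.3×2.40² = 13.25 m²
P = 2y√(1+z²) = 2×2.40×√(1+2.3²) = 12.04 m
R = A/P = 13.25/12.04 = 1.100 m
Q = (1/n)·A·R^(2/3)·S^(1/2) = (1/0.013) × 13.25 × 1.100^(2/3) × 0.00025^(1/2) = 17.18 m³/s
V = Q/A = 17.18/13.25 = 1.296 m/s

1.30 m/s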